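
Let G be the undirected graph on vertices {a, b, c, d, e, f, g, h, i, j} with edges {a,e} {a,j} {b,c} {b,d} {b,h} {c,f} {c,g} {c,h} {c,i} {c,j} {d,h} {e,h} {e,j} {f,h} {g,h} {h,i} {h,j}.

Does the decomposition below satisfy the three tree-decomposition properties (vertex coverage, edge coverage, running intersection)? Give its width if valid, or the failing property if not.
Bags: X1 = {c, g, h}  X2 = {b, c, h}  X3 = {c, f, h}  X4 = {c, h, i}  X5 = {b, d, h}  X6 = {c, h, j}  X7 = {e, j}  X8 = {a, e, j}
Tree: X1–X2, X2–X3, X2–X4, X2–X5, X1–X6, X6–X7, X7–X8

A tree decomposition must satisfy three properties: every vertex lies in some bag; for every edge, both endpoints lie together in some bag; and for every vertex, the bags containing it form a connected subtree. Here edge (h,e) lies in no bag, so the decomposition is invalid.

No — edge (h,e) lies in no bag.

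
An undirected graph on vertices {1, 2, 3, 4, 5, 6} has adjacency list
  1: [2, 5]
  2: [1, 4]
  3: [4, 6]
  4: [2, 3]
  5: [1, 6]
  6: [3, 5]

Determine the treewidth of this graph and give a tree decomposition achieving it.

Each bag holds 3 vertices, so the decomposition has width 2, which upper-bounds the treewidth. Since 1–2–4–3–6–5–1 is a cycle in G, G is not acyclic. Forests are exactly the graphs of treewidth ≤ 1, so tw(G) ≥ 2. Combining the bounds, tw(G) = 2.

Treewidth 2.
One such decomposition:
Bags: B1 = {1, 2, 4}  B2 = {1, 3, 4}  B3 = {1, 3, 6}  B4 = {1, 5, 6}
Tree: B1–B2, B2–B3, B3–B4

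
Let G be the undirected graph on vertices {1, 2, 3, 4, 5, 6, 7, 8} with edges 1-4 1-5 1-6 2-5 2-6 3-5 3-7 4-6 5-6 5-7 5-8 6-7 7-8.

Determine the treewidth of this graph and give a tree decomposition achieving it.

The largest bag has 3 vertices, giving width 2; this decomposition certifies tw(G) ≤ 2. Conversely, {1, 4, 6} is a clique of size 3, and the vertices of any clique must share a bag in every tree decomposition; so some bag has ≥ 3 vertices and tw(G) ≥ 2. Hence tw(G) = 2 exactly.

Treewidth 2.
Bags: B1 = {5, 6, 7}  B2 = {2, 5, 6}  B3 = {1, 5, 6}  B4 = {3, 5, 7}  B5 = {1, 4, 6}  B6 = {5, 7, 8}
Tree: B1–B2, B1–B3, B1–B4, B3–B5, B4–B6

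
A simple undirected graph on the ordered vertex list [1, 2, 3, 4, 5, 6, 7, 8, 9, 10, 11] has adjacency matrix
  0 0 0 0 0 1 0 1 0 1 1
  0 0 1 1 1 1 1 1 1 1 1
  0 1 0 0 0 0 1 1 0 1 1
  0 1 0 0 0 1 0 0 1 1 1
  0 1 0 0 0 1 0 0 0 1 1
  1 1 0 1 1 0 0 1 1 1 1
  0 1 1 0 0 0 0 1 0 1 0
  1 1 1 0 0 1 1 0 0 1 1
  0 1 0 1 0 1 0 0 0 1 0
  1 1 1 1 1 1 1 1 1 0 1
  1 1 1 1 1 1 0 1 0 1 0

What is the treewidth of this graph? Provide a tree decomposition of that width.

Every bag has size at most 5, so the width is 5 − 1 = 4 and tw(G) ≤ 4. For the lower bound, the 5 vertices {1, 6, 8, 10, 11} are pairwise adjacent, and any tree decomposition puts a clique entirely inside one bag — forcing width ≥ 4. Hence tw(G) = 4 exactly.

Treewidth 4.
One optimal decomposition is:
Bags: B1 = {2, 6, 8, 10, 11}  B2 = {2, 4, 6, 10, 11}  B3 = {2, 4, 6, 9, 10}  B4 = {2, 3, 8, 10, 11}  B5 = {2, 3, 7, 8, 10}  B6 = {1, 6, 8, 10, 11}  B7 = {2, 5, 6, 10, 11}
Tree: B1–B2, B2–B3, B1–B4, B4–B5, B1–B6, B2–B7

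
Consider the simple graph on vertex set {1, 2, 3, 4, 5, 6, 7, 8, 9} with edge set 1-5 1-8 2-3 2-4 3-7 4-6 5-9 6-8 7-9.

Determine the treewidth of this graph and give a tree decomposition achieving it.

Treewidth 2.
One such decomposition:
Bags: B1 = {1, 5, 8}  B2 = {5, 6, 8}  B3 = {4, 5, 6}  B4 = {2, 4, 5}  B5 = {2, 3, 5}  B6 = {3, 5, 7}  B7 = {5, 7, 9}
Tree: B1–B2, B2–B3, B3–B4, B4–B5, B5–B6, B6–B7

The largest bag has 3 vertices, giving width 2; this decomposition certifies tw(G) ≤ 2. Since 5–1–8–6–4–2–3–7–9–5 is a cycle in G, G is not acyclic. Forests are exactly the graphs of treewidth ≤ 1, so tw(G) ≥ 2. Therefore the treewidth is 2.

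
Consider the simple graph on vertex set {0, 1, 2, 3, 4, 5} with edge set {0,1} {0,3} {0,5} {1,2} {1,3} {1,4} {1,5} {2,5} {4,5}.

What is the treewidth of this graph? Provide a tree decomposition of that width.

Every bag has size at most 3, so the width is 3 − 1 = 2 and tw(G) ≤ 2. Conversely, {0, 1, 3} is a clique of size 3, and the vertices of any clique must share a bag in every tree decomposition; so some bag has ≥ 3 vertices and tw(G) ≥ 2. Therefore the treewidth is 2.

Treewidth 2.
One optimal decomposition is:
Bags: B1 = {0, 1, 5}  B2 = {1, 4, 5}  B3 = {1, 2, 5}  B4 = {0, 1, 3}
Tree: B1–B2, B1–B3, B1–B4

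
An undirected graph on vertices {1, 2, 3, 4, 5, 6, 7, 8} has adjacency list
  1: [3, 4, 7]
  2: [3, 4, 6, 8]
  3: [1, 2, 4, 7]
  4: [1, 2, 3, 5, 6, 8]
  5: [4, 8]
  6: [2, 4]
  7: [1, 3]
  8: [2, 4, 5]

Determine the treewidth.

A width-2 tree decomposition is:
Bags: B1 = {2, 3, 4}  B2 = {2, 4, 6}  B3 = {1, 3, 4}  B4 = {2, 4, 8}  B5 = {4, 5, 8}  B6 = {1, 3, 7}
Tree: B1–B2, B1–B3, B1–B4, B4–B5, B3–B6
Every bag has size at most 3, so the width is 3 − 1 = 2 and tw(G) ≤ 2. For the lower bound, the 3 vertices {1, 3, 4} are pairwise adjacent, and any tree decomposition puts a clique entirely inside one bag — forcing width ≥ 2. Combining the bounds, tw(G) = 2.

2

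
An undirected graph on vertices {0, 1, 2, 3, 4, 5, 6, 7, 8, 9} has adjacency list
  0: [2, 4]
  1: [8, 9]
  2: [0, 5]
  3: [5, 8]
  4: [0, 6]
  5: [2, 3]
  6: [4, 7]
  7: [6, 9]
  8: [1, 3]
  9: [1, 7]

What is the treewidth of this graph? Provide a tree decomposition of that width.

Treewidth 2.
One such decomposition:
Bags: B1 = {3, 5, 8}  B2 = {1, 5, 8}  B3 = {1, 5, 9}  B4 = {5, 7, 9}  B5 = {5, 6, 7}  B6 = {4, 5, 6}  B7 = {0, 4, 5}  B8 = {0, 2, 5}
Tree: B1–B2, B2–B3, B3–B4, B4–B5, B5–B6, B6–B7, B7–B8

Every bag has size at most 3, so the width is 3 − 1 = 2 and tw(G) ≤ 2. For the lower bound, G contains the cycle 5–3–8–1–9–7–6–4–0–2–5, so G is not a forest; only forests have treewidth ≤ 1, hence tw(G) ≥ 2. The upper and lower bounds meet at 2, so that is the treewidth.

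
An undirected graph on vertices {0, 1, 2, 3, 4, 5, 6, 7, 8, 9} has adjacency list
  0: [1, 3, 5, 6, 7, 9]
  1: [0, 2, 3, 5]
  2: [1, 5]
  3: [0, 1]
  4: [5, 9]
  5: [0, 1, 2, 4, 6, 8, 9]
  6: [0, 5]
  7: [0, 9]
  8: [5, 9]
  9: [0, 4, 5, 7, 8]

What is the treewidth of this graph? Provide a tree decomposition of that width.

Treewidth 2.
Bags: B1 = {0, 5, 9}  B2 = {0, 1, 5}  B3 = {0, 5, 6}  B4 = {1, 2, 5}  B5 = {0, 7, 9}  B6 = {0, 1, 3}  B7 = {5, 8, 9}  B8 = {4, 5, 9}
Tree: B1–B2, B1–B3, B2–B4, B1–B5, B2–B6, B1–B7, B7–B8

Each bag holds 3 vertices, so the decomposition has width 2, which upper-bounds the treewidth. On the other hand G contains the 3-clique {0, 1, 3}. A clique must lie in a single bag of any decomposition, so no decomposition can have width below 2. Hence tw(G) = 2 exactly.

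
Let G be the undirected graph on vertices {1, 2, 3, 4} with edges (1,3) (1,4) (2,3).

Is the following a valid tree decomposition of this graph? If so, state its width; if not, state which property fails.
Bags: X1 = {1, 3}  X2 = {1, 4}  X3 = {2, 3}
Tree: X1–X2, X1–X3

Yes; width 1.

Vertex coverage: the bags together contain {1, 2, 3, 4}, the full vertex set. Edge coverage: each edge of G has both endpoints in at least one bag. Running intersection: for every vertex, the bags containing it form a connected subtree. All three properties hold, so this is a valid tree decomposition of width max|bag| − 1 = 1, and hence tw(G) ≤ 1.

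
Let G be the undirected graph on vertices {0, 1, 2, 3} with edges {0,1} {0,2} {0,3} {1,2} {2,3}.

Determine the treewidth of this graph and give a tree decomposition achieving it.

Each bag holds 3 vertices, so the decomposition has width 2, which upper-bounds the treewidth. On the other hand G contains the 3-clique {0, 1, 2}. A clique must lie in a single bag of any decomposition, so no decomposition can have width below 2. Therefore the treewidth is 2.

Treewidth 2.
Bags: B1 = {0, 2, 3}  B2 = {0, 1, 2}
Tree: B1–B2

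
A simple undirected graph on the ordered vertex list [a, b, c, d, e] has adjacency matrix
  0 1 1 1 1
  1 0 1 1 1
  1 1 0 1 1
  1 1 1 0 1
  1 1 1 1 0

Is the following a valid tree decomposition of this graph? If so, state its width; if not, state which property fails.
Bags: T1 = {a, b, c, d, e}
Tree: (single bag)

Checking the three conditions: (i) the bags cover all of {a, b, c, d, e}; (ii) for each edge, some bag contains both endpoints; (iii) the bags containing any fixed vertex form a subtree. All hold, so the decomposition is valid with width 5 − 1 = 4.

Yes; width 4.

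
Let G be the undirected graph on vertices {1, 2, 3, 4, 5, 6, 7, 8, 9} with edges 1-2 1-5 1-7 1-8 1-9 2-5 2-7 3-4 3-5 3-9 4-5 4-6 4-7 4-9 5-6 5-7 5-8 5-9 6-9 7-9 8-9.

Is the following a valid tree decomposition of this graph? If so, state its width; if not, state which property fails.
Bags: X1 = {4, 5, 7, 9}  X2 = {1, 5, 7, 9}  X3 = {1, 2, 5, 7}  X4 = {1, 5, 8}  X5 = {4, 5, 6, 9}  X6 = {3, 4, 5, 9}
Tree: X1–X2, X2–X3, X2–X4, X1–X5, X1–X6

A tree decomposition must satisfy three properties: every vertex lies in some bag; for every edge, both endpoints lie together in some bag; and for every vertex, the bags containing it form a connected subtree. Here edge (9,8) lies in no bag, so the decomposition is invalid.

No — edge (9,8) lies in no bag.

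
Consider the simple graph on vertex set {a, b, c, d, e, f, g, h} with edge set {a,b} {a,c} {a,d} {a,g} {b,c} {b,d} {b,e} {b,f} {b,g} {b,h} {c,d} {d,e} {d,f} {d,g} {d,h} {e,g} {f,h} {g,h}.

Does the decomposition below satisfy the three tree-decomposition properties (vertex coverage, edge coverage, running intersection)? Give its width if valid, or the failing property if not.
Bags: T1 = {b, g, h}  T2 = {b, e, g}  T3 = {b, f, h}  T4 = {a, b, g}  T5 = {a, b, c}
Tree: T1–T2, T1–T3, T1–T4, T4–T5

A tree decomposition must satisfy three properties: every vertex lies in some bag; for every edge, both endpoints lie together in some bag; and for every vertex, the bags containing it form a connected subtree. Here vertex d appears in no bag, so the decomposition is invalid.

No — vertex d appears in no bag.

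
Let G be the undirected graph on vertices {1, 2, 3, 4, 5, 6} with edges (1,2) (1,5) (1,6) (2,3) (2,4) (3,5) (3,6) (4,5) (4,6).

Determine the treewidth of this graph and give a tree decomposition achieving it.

Treewidth 3.
One such decomposition:
Bags: B1 = {1, 2, 3, 4}  B2 = {1, 3, 4, 6}  B3 = {1, 3, 4, 5}
Tree: B1–B2, B2–B3

Each bag holds 4 vertices, so the decomposition has width 3, which upper-bounds the treewidth. For the lower bound: the 4 vertex sets {2,3}, {4,6}, {1}, {5} are disjoint, each induces a connected subgraph, and every pair is joined by at least one edge of G. Contracting each set to a single vertex therefore yields K_{4} as a minor, and since treewidth is minor-monotone, tw(G) ≥ tw(K_{4}) = 3. Therefore the treewidth is 3.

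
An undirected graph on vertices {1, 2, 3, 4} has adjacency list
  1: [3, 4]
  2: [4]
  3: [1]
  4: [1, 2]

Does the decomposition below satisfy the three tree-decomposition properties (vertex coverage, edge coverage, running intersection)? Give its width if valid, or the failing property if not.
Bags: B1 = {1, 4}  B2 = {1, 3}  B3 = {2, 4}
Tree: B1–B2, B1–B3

Yes; width 1.

Vertex coverage: the bags together contain {1, 2, 3, 4}, the full vertex set. Edge coverage: each edge of G has both endpoints in at least one bag. Running intersection: for every vertex, the bags containing it form a connected subtree. All three properties hold, so this is a valid tree decomposition of width max|bag| − 1 = 1, and hence tw(G) ≤ 1.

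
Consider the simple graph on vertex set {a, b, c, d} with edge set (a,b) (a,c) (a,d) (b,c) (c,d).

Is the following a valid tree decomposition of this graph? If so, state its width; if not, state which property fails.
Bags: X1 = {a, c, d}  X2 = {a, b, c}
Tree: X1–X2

Yes; width 2.

Every vertex of G appears in some bag (union = {a, b, c, d}); every edge is covered by a bag; and for each vertex v the set of bags containing v is connected in the bag tree. The decomposition is therefore valid. The largest bag has 3 vertices, so the width is 2.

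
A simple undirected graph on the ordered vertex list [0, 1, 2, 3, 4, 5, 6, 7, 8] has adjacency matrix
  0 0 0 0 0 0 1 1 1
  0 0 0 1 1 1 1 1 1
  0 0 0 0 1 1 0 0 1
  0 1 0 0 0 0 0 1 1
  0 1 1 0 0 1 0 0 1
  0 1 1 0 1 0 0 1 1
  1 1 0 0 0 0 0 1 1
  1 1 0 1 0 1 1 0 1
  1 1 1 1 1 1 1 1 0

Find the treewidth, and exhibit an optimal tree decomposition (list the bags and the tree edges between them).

Treewidth 3.
Bags: B1 = {1, 4, 5, 8}  B2 = {1, 5, 7, 8}  B3 = {1, 6, 7, 8}  B4 = {2, 4, 5, 8}  B5 = {1, 3, 7, 8}  B6 = {0, 6, 7, 8}
Tree: B1–B2, B2–B3, B1–B4, B3–B5, B3–B6

The largest bag has 4 vertices, giving width 3; this decomposition certifies tw(G) ≤ 3. For the lower bound, the 4 vertices {0, 6, 7, 8} are pairwise adjacent, and any tree decomposition puts a clique entirely inside one bag — forcing width ≥ 3. Therefore the treewidth is 3.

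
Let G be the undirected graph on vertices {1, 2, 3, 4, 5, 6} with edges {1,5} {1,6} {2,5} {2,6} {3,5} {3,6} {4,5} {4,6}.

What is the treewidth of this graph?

A width-2 tree decomposition is:
Bags: B1 = {2, 5, 6}  B2 = {4, 5, 6}  B3 = {3, 5, 6}  B4 = {1, 5, 6}
Tree: B1–B2, B2–B3, B3–B4
The largest bag has 3 vertices, giving width 2; this decomposition certifies tw(G) ≤ 2. For the lower bound, G contains the cycle 2–5–4–6–2, so G is not a forest; only forests have treewidth ≤ 1, hence tw(G) ≥ 2. Combining the bounds, tw(G) = 2.

2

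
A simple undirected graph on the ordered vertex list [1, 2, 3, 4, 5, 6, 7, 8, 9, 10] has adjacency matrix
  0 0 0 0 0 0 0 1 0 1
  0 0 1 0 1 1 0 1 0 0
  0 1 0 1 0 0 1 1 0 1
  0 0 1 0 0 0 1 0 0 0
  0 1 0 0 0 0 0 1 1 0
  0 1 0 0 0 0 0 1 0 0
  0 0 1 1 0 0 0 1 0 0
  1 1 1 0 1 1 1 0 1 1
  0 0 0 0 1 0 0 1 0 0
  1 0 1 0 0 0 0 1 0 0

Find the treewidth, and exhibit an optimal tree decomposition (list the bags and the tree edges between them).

Every bag has size at most 3, so the width is 3 − 1 = 2 and tw(G) ≤ 2. On the other hand G contains the 3-clique {1, 8, 10}. A clique must lie in a single bag of any decomposition, so no decomposition can have width below 2. Hence tw(G) = 2 exactly.

Treewidth 2.
One optimal decomposition is:
Bags: B1 = {2, 5, 8}  B2 = {5, 8, 9}  B3 = {2, 3, 8}  B4 = {3, 7, 8}  B5 = {3, 8, 10}  B6 = {1, 8, 10}  B7 = {3, 4, 7}  B8 = {2, 6, 8}
Tree: B1–B2, B1–B3, B3–B4, B3–B5, B5–B6, B4–B7, B3–B8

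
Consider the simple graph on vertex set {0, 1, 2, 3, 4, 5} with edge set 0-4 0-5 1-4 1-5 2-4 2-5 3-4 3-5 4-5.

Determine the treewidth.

2

A width-2 tree decomposition is:
Bags: B1 = {1, 4, 5}  B2 = {3, 4, 5}  B3 = {0, 4, 5}  B4 = {2, 4, 5}
Tree: B1–B2, B1–B3, B2–B4
Each bag holds 3 vertices, so the decomposition has width 2, which upper-bounds the treewidth. On the other hand G contains the 3-clique {0, 4, 5}. A clique must lie in a single bag of any decomposition, so no decomposition can have width below 2. Hence tw(G) = 2 exactly.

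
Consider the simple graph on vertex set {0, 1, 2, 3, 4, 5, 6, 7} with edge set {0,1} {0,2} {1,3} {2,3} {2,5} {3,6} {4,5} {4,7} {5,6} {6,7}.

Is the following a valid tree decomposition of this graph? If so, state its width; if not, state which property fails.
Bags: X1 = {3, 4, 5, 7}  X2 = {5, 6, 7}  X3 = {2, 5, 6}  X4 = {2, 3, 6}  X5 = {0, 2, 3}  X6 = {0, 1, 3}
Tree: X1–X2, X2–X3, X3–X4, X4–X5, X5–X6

No — bags containing vertex 3 are not connected in the tree.

A tree decomposition must satisfy three properties: every vertex lies in some bag; for every edge, both endpoints lie together in some bag; and for every vertex, the bags containing it form a connected subtree. Here bags containing vertex 3 are not connected in the tree, so the decomposition is invalid.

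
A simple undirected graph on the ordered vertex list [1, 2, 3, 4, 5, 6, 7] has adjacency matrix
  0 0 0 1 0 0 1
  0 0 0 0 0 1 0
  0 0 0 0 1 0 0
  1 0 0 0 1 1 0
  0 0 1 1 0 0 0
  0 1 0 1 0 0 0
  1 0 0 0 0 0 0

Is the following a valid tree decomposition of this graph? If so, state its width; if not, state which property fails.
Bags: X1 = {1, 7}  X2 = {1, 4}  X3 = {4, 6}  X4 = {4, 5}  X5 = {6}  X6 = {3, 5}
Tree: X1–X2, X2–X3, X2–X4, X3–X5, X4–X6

No — vertex 2 appears in no bag.

A tree decomposition must satisfy three properties: every vertex lies in some bag; for every edge, both endpoints lie together in some bag; and for every vertex, the bags containing it form a connected subtree. Here vertex 2 appears in no bag, so the decomposition is invalid.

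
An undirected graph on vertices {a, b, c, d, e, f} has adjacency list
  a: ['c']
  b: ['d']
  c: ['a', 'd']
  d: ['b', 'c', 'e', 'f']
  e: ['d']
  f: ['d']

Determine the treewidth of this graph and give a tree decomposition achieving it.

The largest bag has 2 vertices, giving width 1; this decomposition certifies tw(G) ≤ 1. Any graph with an edge has treewidth ≥ 1, and G has the edge d–c. The upper and lower bounds meet at 1, so that is the treewidth.

Treewidth 1.
Bags: B1 = {c, d}  B2 = {b, d}  B3 = {d, e}  B4 = {a, c}  B5 = {d, f}
Tree: B1–B2, B1–B3, B1–B4, B2–B5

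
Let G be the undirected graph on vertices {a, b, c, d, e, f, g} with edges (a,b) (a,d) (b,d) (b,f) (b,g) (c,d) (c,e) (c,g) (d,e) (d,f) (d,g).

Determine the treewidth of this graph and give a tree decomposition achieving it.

Treewidth 2.
One such decomposition:
Bags: B1 = {a, b, d}  B2 = {b, d, g}  B3 = {c, d, g}  B4 = {c, d, e}  B5 = {b, d, f}
Tree: B1–B2, B2–B3, B3–B4, B1–B5

Every bag has size at most 3, so the width is 3 − 1 = 2 and tw(G) ≤ 2. Conversely, {c, d, e} is a clique of size 3, and the vertices of any clique must share a bag in every tree decomposition; so some bag has ≥ 3 vertices and tw(G) ≥ 2. The upper and lower bounds meet at 2, so that is the treewidth.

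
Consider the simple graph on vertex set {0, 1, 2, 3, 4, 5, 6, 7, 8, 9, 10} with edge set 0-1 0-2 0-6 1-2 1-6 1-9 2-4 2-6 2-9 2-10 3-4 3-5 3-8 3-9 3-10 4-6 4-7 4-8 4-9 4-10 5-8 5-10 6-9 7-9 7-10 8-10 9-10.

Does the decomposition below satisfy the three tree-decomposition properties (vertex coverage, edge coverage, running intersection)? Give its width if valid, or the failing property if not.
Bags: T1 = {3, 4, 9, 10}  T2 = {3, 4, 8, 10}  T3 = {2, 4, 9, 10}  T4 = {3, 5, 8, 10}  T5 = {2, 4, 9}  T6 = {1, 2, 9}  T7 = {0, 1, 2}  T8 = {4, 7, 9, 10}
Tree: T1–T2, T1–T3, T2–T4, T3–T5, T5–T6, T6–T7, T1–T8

A tree decomposition must satisfy three properties: every vertex lies in some bag; for every edge, both endpoints lie together in some bag; and for every vertex, the bags containing it form a connected subtree. Here vertex 6 appears in no bag, so the decomposition is invalid.

No — vertex 6 appears in no bag.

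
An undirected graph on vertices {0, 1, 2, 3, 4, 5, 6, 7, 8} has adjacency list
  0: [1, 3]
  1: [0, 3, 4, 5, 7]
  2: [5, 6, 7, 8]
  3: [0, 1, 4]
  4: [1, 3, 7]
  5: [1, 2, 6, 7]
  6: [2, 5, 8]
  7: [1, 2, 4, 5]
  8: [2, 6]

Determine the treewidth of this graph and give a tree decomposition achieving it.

The largest bag has 3 vertices, giving width 2; this decomposition certifies tw(G) ≤ 2. For the lower bound, the 3 vertices {2, 6, 8} are pairwise adjacent, and any tree decomposition puts a clique entirely inside one bag — forcing width ≥ 2. Hence tw(G) = 2 exactly.

Treewidth 2.
One such decomposition:
Bags: B1 = {2, 5, 7}  B2 = {2, 5, 6}  B3 = {1, 5, 7}  B4 = {1, 4, 7}  B5 = {1, 3, 4}  B6 = {2, 6, 8}  B7 = {0, 1, 3}
Tree: B1–B2, B1–B3, B3–B4, B4–B5, B2–B6, B5–B7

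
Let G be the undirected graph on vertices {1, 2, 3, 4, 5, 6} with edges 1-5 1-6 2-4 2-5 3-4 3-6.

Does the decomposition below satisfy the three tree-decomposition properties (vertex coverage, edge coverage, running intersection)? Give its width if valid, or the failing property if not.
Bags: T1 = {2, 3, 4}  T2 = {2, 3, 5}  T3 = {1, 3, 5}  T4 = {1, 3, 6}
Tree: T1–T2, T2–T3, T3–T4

Yes; width 2.

Checking the three conditions: (i) the bags cover all of {1, 2, 3, 4, 5, 6}; (ii) for each edge, some bag contains both endpoints; (iii) the bags containing any fixed vertex form a subtree. All hold, so the decomposition is valid with width 3 − 1 = 2.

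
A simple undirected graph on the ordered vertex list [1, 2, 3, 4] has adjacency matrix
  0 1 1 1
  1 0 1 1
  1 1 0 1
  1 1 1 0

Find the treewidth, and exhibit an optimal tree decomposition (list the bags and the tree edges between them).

Treewidth 3.
Bags: B1 = {1, 2, 3, 4}
Tree: (single bag)

With just one bag of size 4, the width is 4 − 1 = 3, so tw(G) ≤ 3. For the lower bound, the 4 vertices {1, 2, 3, 4} are pairwise adjacent, and any tree decomposition puts a clique entirely inside one bag — forcing width ≥ 3. Combining the bounds, tw(G) = 3.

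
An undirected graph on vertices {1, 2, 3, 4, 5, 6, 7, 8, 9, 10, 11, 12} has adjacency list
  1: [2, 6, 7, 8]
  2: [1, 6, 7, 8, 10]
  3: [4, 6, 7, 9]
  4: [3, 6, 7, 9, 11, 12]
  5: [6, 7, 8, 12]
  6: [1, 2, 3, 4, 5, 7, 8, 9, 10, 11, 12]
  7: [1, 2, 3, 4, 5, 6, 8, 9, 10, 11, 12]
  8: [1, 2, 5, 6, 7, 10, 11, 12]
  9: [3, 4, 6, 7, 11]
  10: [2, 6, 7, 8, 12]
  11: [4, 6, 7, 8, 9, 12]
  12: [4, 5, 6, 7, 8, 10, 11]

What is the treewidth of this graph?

A width-4 tree decomposition is:
Bags: B1 = {3, 4, 6, 7, 9}  B2 = {4, 6, 7, 9, 11}  B3 = {4, 6, 7, 11, 12}  B4 = {6, 7, 8, 11, 12}  B5 = {6, 7, 8, 10, 12}  B6 = {2, 6, 7, 8, 10}  B7 = {1, 2, 6, 7, 8}  B8 = {5, 6, 7, 8, 12}
Tree: B1–B2, B2–B3, B3–B4, B4–B5, B5–B6, B6–B7, B4–B8
Every bag has size at most 5, so the width is 5 − 1 = 4 and tw(G) ≤ 4. Conversely, {1, 2, 6, 7, 8} is a clique of size 5, and the vertices of any clique must share a bag in every tree decomposition; so some bag has ≥ 5 vertices and tw(G) ≥ 4. Therefore the treewidth is 4.

4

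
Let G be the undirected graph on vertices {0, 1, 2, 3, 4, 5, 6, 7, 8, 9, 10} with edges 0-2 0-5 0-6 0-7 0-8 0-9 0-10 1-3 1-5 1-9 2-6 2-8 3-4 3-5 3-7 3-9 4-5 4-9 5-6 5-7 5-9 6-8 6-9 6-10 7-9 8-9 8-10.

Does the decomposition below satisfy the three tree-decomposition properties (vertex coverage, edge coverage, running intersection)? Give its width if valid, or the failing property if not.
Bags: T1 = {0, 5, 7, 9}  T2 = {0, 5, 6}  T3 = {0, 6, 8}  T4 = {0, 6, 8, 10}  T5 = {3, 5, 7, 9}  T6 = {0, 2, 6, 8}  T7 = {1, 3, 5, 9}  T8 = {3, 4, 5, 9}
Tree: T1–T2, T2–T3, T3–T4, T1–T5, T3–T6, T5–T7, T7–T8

No — edge (9,6) lies in no bag.

A tree decomposition must satisfy three properties: every vertex lies in some bag; for every edge, both endpoints lie together in some bag; and for every vertex, the bags containing it form a connected subtree. Here edge (9,6) lies in no bag, so the decomposition is invalid.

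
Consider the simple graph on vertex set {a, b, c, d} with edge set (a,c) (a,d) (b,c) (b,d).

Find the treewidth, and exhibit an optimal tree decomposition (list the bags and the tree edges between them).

The largest bag has 3 vertices, giving width 2; this decomposition certifies tw(G) ≤ 2. The edges b–c–a–d–b form a cycle, so G is not a tree and its treewidth is at least 2. Combining the bounds, tw(G) = 2.

Treewidth 2.
Bags: B1 = {a, b, c}  B2 = {a, b, d}
Tree: B1–B2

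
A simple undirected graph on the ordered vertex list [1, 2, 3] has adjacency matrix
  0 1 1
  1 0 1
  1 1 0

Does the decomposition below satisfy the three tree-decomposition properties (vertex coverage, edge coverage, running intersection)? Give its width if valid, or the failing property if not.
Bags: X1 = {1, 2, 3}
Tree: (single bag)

Checking the three conditions: (i) the bags cover all of {1, 2, 3}; (ii) for each edge, some bag contains both endpoints; (iii) the bags containing any fixed vertex form a subtree. All hold, so the decomposition is valid with width 3 − 1 = 2.

Yes; width 2.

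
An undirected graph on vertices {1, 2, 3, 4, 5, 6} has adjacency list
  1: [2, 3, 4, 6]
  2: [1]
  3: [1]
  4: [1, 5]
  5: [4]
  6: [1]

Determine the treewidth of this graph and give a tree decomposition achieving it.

Each bag holds 2 vertices, so the decomposition has width 1, which upper-bounds the treewidth. G has an edge, so its treewidth is at least 1. The upper and lower bounds meet at 1, so that is the treewidth.

Treewidth 1.
Bags: B1 = {1, 4}  B2 = {1, 2}  B3 = {4, 5}  B4 = {1, 3}  B5 = {1, 6}
Tree: B1–B2, B1–B3, B2–B4, B4–B5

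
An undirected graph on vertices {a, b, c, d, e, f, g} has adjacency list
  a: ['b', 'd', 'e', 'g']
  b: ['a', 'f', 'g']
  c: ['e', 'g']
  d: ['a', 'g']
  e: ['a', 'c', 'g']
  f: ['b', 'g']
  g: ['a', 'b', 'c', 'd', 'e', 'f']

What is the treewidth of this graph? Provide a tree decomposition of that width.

Every bag has size at most 3, so the width is 3 − 1 = 2 and tw(G) ≤ 2. For the lower bound, the 3 vertices {a, d, g} are pairwise adjacent, and any tree decomposition puts a clique entirely inside one bag — forcing width ≥ 2. Hence tw(G) = 2 exactly.

Treewidth 2.
One optimal decomposition is:
Bags: B1 = {a, b, g}  B2 = {a, e, g}  B3 = {a, d, g}  B4 = {b, f, g}  B5 = {c, e, g}
Tree: B1–B2, B2–B3, B1–B4, B2–B5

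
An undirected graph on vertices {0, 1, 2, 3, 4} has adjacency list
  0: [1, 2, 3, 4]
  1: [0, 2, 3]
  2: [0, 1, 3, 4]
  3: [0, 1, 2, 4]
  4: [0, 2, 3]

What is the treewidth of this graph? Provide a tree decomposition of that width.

Every bag has size at most 4, so the width is 4 − 1 = 3 and tw(G) ≤ 3. On the other hand G contains the 4-clique {0, 1, 2, 3}. A clique must lie in a single bag of any decomposition, so no decomposition can have width below 3. The upper and lower bounds meet at 3, so that is the treewidth.

Treewidth 3.
One optimal decomposition is:
Bags: B1 = {0, 2, 3, 4}  B2 = {0, 1, 2, 3}
Tree: B1–B2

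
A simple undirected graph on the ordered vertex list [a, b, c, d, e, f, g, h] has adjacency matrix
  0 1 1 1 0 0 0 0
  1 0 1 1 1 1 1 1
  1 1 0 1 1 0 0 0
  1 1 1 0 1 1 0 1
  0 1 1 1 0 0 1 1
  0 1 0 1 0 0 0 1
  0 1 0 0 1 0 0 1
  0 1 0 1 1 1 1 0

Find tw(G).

A width-3 tree decomposition is:
Bags: B1 = {b, d, e, h}  B2 = {b, d, f, h}  B3 = {b, e, g, h}  B4 = {b, c, d, e}  B5 = {a, b, c, d}
Tree: B1–B2, B1–B3, B1–B4, B4–B5
Each bag holds 4 vertices, so the decomposition has width 3, which upper-bounds the treewidth. For the lower bound, the 4 vertices {b, d, e, h} are pairwise adjacent, and any tree decomposition puts a clique entirely inside one bag — forcing width ≥ 3. The upper and lower bounds meet at 3, so that is the treewidth.

3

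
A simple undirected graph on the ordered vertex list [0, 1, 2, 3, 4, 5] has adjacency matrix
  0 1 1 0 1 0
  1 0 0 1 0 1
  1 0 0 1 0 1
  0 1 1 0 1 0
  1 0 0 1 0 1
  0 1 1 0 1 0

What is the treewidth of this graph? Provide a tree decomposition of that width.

Every bag has size at most 4, so the width is 4 − 1 = 3 and tw(G) ≤ 3. For the lower bound: the 4 vertex sets {2,3}, {0,1}, {5}, {4} are disjoint, each induces a connected subgraph, and every pair is joined by at least one edge of G. Contracting each set to a single vertex therefore yields K_{4} as a minor, and since treewidth is minor-monotone, tw(G) ≥ tw(K_{4}) = 3. The upper and lower bounds meet at 3, so that is the treewidth.

Treewidth 3.
One such decomposition:
Bags: B1 = {0, 2, 3, 5}  B2 = {0, 1, 3, 5}  B3 = {0, 3, 4, 5}
Tree: B1–B2, B2–B3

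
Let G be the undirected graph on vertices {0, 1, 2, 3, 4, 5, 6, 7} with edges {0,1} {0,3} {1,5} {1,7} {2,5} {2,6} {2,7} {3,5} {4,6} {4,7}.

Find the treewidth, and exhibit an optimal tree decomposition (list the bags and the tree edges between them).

Each bag holds 3 vertices, so the decomposition has width 2, which upper-bounds the treewidth. For the lower bound, G contains the cycle 0–3–5–1–0, so G is not a forest; only forests have treewidth ≤ 1, hence tw(G) ≥ 2. Combining the bounds, tw(G) = 2.

Treewidth 2.
Bags: B1 = {0, 1, 3}  B2 = {1, 3, 5}  B3 = {1, 5, 7}  B4 = {2, 5, 7}  B5 = {2, 4, 7}  B6 = {2, 4, 6}
Tree: B1–B2, B2–B3, B3–B4, B4–B5, B5–B6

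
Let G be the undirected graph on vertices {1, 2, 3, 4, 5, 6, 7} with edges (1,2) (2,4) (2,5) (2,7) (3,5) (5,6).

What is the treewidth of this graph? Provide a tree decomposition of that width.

Each bag holds 2 vertices, so the decomposition has width 1, which upper-bounds the treewidth. Any graph with an edge has treewidth ≥ 1, and G has the edge 5–2. Therefore the treewidth is 1.

Treewidth 1.
One optimal decomposition is:
Bags: B1 = {2, 5}  B2 = {1, 2}  B3 = {3, 5}  B4 = {5, 6}  B5 = {2, 7}  B6 = {2, 4}
Tree: B1–B2, B1–B3, B3–B4, B2–B5, B2–B6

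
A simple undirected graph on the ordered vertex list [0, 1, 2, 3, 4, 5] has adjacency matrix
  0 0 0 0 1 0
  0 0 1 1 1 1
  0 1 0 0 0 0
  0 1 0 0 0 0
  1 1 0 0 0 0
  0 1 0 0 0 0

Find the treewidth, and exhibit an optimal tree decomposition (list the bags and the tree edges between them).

Each bag holds 2 vertices, so the decomposition has width 1, which upper-bounds the treewidth. Any graph with an edge has treewidth ≥ 1, and G has the edge 2–1. Hence tw(G) = 1 exactly.

Treewidth 1.
One such decomposition:
Bags: B1 = {1, 2}  B2 = {1, 4}  B3 = {1, 5}  B4 = {0, 4}  B5 = {1, 3}
Tree: B1–B2, B2–B3, B2–B4, B1–B5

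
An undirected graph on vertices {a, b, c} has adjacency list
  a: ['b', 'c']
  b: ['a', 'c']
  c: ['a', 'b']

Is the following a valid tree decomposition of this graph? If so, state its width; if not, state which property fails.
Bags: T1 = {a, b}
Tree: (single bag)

A tree decomposition must satisfy three properties: every vertex lies in some bag; for every edge, both endpoints lie together in some bag; and for every vertex, the bags containing it form a connected subtree. Here vertex c appears in no bag, so the decomposition is invalid.

No — vertex c appears in no bag.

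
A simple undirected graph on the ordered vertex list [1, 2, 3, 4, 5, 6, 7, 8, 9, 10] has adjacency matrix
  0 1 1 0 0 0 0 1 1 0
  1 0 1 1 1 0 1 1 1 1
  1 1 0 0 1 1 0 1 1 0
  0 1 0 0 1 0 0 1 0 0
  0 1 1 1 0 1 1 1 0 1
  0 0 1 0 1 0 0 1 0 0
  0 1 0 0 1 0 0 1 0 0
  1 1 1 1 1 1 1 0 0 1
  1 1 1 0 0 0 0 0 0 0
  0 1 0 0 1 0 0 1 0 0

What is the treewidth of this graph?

A width-3 tree decomposition is:
Bags: B1 = {3, 5, 6, 8}  B2 = {2, 3, 5, 8}  B3 = {2, 5, 7, 8}  B4 = {2, 4, 5, 8}  B5 = {1, 2, 3, 8}  B6 = {2, 5, 8, 10}  B7 = {1, 2, 3, 9}
Tree: B1–B2, B2–B3, B2–B4, B2–B5, B2–B6, B5–B7
The largest bag has 4 vertices, giving width 3; this decomposition certifies tw(G) ≤ 3. On the other hand G contains the 4-clique {1, 2, 3, 8}. A clique must lie in a single bag of any decomposition, so no decomposition can have width below 3. Hence tw(G) = 3 exactly.

3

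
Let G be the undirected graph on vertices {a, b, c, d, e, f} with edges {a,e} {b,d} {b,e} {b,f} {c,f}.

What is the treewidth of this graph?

1

A width-1 tree decomposition is:
Bags: B1 = {b, f}  B2 = {c, f}  B3 = {b, d}  B4 = {b, e}  B5 = {a, e}
Tree: B1–B2, B1–B3, B3–B4, B4–B5
Every bag has size at most 2, so the width is 2 − 1 = 1 and tw(G) ≤ 1. Since G has at least one edge (e.g. b–f), it is not an edgeless graph, so tw(G) ≥ 1. The upper and lower bounds meet at 1, so that is the treewidth.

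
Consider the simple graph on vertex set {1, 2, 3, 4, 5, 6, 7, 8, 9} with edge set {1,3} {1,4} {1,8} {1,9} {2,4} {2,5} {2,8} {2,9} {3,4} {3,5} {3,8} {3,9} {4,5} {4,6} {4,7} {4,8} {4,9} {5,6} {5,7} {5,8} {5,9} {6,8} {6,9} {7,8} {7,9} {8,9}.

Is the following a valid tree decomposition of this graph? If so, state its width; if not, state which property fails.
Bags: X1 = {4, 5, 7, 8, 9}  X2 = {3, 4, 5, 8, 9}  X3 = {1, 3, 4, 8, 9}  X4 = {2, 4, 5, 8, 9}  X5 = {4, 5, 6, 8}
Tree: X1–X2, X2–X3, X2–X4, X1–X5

No — edge (9,6) lies in no bag.

A tree decomposition must satisfy three properties: every vertex lies in some bag; for every edge, both endpoints lie together in some bag; and for every vertex, the bags containing it form a connected subtree. Here edge (9,6) lies in no bag, so the decomposition is invalid.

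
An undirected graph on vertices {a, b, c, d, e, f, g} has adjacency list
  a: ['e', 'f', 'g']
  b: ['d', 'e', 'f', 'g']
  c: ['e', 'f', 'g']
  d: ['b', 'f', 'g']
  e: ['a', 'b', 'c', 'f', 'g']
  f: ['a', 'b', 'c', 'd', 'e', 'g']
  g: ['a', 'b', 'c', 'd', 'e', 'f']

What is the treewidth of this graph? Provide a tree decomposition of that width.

Treewidth 3.
One optimal decomposition is:
Bags: B1 = {a, e, f, g}  B2 = {c, e, f, g}  B3 = {b, e, f, g}  B4 = {b, d, f, g}
Tree: B1–B2, B1–B3, B3–B4

Every bag has size at most 4, so the width is 4 − 1 = 3 and tw(G) ≤ 3. For the lower bound, the 4 vertices {b, d, f, g} are pairwise adjacent, and any tree decomposition puts a clique entirely inside one bag — forcing width ≥ 3. Hence tw(G) = 3 exactly.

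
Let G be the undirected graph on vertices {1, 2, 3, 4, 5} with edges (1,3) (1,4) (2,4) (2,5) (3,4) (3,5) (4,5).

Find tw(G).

A width-2 tree decomposition is:
Bags: B1 = {2, 4, 5}  B2 = {3, 4, 5}  B3 = {1, 3, 4}
Tree: B1–B2, B2–B3
Every bag has size at most 3, so the width is 3 − 1 = 2 and tw(G) ≤ 2. Conversely, {2, 4, 5} is a clique of size 3, and the vertices of any clique must share a bag in every tree decomposition; so some bag has ≥ 3 vertices and tw(G) ≥ 2. Combining the bounds, tw(G) = 2.

2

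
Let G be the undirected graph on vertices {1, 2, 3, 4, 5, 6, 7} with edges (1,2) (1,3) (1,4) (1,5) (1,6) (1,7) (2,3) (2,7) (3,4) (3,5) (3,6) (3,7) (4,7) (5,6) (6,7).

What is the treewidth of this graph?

A width-3 tree decomposition is:
Bags: B1 = {1, 3, 6, 7}  B2 = {1, 2, 3, 7}  B3 = {1, 3, 5, 6}  B4 = {1, 3, 4, 7}
Tree: B1–B2, B1–B3, B1–B4
The largest bag has 4 vertices, giving width 3; this decomposition certifies tw(G) ≤ 3. On the other hand G contains the 4-clique {1, 3, 5, 6}. A clique must lie in a single bag of any decomposition, so no decomposition can have width below 3. Therefore the treewidth is 3.

3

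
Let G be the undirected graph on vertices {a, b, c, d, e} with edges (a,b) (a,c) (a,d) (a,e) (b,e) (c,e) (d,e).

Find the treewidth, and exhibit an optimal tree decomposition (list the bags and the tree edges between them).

Treewidth 2.
Bags: B1 = {a, c, e}  B2 = {a, b, e}  B3 = {a, d, e}
Tree: B1–B2, B2–B3

The largest bag has 3 vertices, giving width 2; this decomposition certifies tw(G) ≤ 2. For the lower bound, the 3 vertices {a, d, e} are pairwise adjacent, and any tree decomposition puts a clique entirely inside one bag — forcing width ≥ 2. Therefore the treewidth is 2.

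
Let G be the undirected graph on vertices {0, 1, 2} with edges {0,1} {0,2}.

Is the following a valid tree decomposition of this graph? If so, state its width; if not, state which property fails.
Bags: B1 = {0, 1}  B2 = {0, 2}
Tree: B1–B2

Yes; width 1.

Checking the three conditions: (i) the bags cover all of {0, 1, 2}; (ii) for each edge, some bag contains both endpoints; (iii) the bags containing any fixed vertex form a subtree. All hold, so the decomposition is valid with width 2 − 1 = 1.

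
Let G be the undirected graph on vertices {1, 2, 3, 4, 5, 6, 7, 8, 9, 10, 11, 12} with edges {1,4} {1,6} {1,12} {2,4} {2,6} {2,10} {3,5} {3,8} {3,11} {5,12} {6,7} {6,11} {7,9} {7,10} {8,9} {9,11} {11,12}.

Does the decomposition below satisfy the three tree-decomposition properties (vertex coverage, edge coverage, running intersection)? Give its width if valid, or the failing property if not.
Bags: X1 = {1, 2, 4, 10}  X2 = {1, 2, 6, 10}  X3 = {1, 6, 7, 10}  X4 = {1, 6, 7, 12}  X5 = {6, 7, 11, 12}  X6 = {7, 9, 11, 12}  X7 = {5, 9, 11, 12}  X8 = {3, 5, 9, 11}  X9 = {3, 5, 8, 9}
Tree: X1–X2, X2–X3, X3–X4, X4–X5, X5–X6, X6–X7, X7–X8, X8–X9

Vertex coverage: the bags together contain {1, 2, 3, 4, 5, 6, 7, 8, 9, 10, 11, 12}, the full vertex set. Edge coverage: each edge of G has both endpoints in at least one bag. Running intersection: for every vertex, the bags containing it form a connected subtree. All three properties hold, so this is a valid tree decomposition of width max|bag| − 1 = 3, and hence tw(G) ≤ 3.

Yes; width 3.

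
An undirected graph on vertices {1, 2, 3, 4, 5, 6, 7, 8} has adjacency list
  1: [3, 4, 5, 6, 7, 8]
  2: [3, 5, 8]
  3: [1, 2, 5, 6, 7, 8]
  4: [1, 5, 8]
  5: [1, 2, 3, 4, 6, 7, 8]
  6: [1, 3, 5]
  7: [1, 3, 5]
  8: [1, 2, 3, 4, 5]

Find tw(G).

A width-3 tree decomposition is:
Bags: B1 = {1, 3, 5, 8}  B2 = {1, 3, 5, 6}  B3 = {1, 3, 5, 7}  B4 = {1, 4, 5, 8}  B5 = {2, 3, 5, 8}
Tree: B1–B2, B1–B3, B1–B4, B1–B5
The largest bag has 4 vertices, giving width 3; this decomposition certifies tw(G) ≤ 3. On the other hand G contains the 4-clique {1, 3, 5, 8}. A clique must lie in a single bag of any decomposition, so no decomposition can have width below 3. Combining the bounds, tw(G) = 3.

3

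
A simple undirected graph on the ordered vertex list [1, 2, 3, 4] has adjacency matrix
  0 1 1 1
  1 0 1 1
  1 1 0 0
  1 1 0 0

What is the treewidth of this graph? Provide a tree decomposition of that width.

The largest bag has 3 vertices, giving width 2; this decomposition certifies tw(G) ≤ 2. Conversely, {1, 2, 3} is a clique of size 3, and the vertices of any clique must share a bag in every tree decomposition; so some bag has ≥ 3 vertices and tw(G) ≥ 2. Therefore the treewidth is 2.

Treewidth 2.
One such decomposition:
Bags: B1 = {1, 2, 3}  B2 = {1, 2, 4}
Tree: B1–B2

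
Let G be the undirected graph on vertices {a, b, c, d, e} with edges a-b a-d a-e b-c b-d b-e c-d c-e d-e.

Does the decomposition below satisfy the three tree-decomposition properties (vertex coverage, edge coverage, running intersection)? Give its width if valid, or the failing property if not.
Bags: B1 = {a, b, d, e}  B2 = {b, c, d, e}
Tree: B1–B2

Checking the three conditions: (i) the bags cover all of {a, b, c, d, e}; (ii) for each edge, some bag contains both endpoints; (iii) the bags containing any fixed vertex form a subtree. All hold, so the decomposition is valid with width 4 − 1 = 3.

Yes; width 3.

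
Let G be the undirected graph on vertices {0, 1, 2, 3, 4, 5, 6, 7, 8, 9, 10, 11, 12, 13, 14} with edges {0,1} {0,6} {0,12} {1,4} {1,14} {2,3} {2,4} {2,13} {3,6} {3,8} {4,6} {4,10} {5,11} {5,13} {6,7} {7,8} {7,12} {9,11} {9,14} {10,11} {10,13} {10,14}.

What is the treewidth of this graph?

3

A width-3 tree decomposition is:
Bags: B1 = {5, 9, 11, 14}  B2 = {5, 10, 11, 14}  B3 = {5, 10, 13, 14}  B4 = {1, 10, 13, 14}  B5 = {1, 4, 10, 13}  B6 = {1, 2, 4, 13}  B7 = {0, 1, 2, 4}  B8 = {0, 2, 4, 6}  B9 = {0, 2, 3, 6}  B10 = {0, 3, 6, 12}  B11 = {3, 6, 7, 12}  B12 = {3, 7, 8, 12}
Tree: B1–B2, B2–B3, B3–B4, B4–B5, B5–B6, B6–B7, B7–B8, B8–B9, B9–B10, B10–B11, B11–B12
Each bag holds 4 vertices, so the decomposition has width 3, which upper-bounds the treewidth. For the lower bound: the 4 vertex sets {5,9,11}, {14}, {10}, {1,2,4,13} are disjoint, each induces a connected subgraph, and every pair is joined by at least one edge of G. Contracting each set to a single vertex therefore yields K_{4} as a minor, and since treewidth is minor-monotone, tw(G) ≥ tw(K_{4}) = 3. Hence tw(G) = 3 exactly.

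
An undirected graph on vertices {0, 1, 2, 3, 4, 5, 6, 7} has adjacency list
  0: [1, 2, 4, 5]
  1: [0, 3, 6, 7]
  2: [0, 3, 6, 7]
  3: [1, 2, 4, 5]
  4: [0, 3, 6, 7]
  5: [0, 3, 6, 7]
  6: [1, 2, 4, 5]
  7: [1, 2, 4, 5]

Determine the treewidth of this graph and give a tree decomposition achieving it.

The largest bag has 5 vertices, giving width 4; this decomposition certifies tw(G) ≤ 4. For the lower bound: the 5 vertex sets {3,5}, {2,6}, {0,4}, {7}, {1} are disjoint, each induces a connected subgraph, and every pair is joined by at least one edge of G. Contracting each set to a single vertex therefore yields K_{5} as a minor, and since treewidth is minor-monotone, tw(G) ≥ tw(K_{5}) = 4. The upper and lower bounds meet at 4, so that is the treewidth.

Treewidth 4.
One optimal decomposition is:
Bags: B1 = {0, 3, 5, 6, 7}  B2 = {0, 2, 3, 6, 7}  B3 = {0, 3, 4, 6, 7}  B4 = {0, 1, 3, 6, 7}
Tree: B1–B2, B2–B3, B3–B4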